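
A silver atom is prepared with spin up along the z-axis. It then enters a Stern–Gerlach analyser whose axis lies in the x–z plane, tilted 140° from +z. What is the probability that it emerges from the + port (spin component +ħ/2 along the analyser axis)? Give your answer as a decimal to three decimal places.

0.117

For spin-½, the probability of finding spin-up along an axis at angle θ to the initial spin direction is cos²(θ/2); spin-down is sin²(θ/2).
θ = 140°, so P = cos²(70°) ≈ 0.117.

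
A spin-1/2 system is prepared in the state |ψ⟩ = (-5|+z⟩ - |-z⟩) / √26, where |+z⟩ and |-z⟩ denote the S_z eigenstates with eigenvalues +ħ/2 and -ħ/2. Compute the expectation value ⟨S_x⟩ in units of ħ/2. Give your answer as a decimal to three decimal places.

0.385

⟨σ_x⟩ = 2 Re(a* b)/(|a|²+|b|²) with a = -5, b = -1.
a* b = 5, so ⟨σ_x⟩ = 10/26.
⟨S_x⟩ = (ħ/2)·⟨σ_x⟩.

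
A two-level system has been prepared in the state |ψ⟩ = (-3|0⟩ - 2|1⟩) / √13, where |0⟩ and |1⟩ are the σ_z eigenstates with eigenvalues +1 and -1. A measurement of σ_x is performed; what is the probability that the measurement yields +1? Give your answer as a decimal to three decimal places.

|+x⟩ = (|0⟩ + |1⟩)/√2, so ⟨+x|ψ⟩ = (-5) / (√2·√13).
P = |-5|² / 26 = 25/26.

0.962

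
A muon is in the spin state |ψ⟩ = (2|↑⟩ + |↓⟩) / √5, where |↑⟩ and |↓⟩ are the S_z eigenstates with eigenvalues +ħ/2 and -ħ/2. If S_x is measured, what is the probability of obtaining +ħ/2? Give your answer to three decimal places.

0.900

|+x⟩ = (|↑⟩ + |↓⟩)/√2, so ⟨+x|ψ⟩ = (3) / (√2·√5).
P = |3|² / 10 = 9/10.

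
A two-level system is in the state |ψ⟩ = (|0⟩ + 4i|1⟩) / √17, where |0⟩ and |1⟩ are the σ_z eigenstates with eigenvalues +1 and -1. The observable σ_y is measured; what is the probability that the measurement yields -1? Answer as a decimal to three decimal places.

|-y⟩ = (|0⟩ - i|1⟩)/√2, so ⟨-y|ψ⟩ = (-3) / (√2·√17).
P = |-3|² / 34 = 9/34.

0.265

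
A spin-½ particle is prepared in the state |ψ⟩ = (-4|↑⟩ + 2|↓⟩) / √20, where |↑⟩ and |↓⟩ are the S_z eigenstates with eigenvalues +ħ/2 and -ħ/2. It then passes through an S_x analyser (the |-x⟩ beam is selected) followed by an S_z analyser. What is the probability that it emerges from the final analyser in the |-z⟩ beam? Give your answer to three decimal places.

First analyser (S_x): P(|-x⟩) = |⟨-x|ψ⟩|² = 36/40.
After stage 1 the state is |-x⟩; P(|-z⟩) = |⟨-z|-x⟩|² = 1/2.
Joint probability = 36/40 × 1/2 = 0.450.

0.450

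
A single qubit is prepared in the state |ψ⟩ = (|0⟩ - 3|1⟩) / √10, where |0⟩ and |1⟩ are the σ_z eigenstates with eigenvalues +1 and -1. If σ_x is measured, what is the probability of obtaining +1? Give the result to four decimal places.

|+x⟩ = (|0⟩ + |1⟩)/√2, so ⟨+x|ψ⟩ = (-2) / (√2·√10).
P = |-2|² / 20 = 4/20.

0.2000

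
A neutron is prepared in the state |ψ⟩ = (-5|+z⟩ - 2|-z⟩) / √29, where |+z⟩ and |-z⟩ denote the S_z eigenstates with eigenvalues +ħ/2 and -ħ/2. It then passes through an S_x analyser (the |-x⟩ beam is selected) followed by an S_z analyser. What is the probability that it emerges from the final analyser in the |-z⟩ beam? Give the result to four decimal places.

0.0776

First analyser (S_x): P(|-x⟩) = |⟨-x|ψ⟩|² = 9/58.
After stage 1 the state is |-x⟩; P(|-z⟩) = |⟨-z|-x⟩|² = 1/2.
Joint probability = 9/58 × 1/2 = 0.0776.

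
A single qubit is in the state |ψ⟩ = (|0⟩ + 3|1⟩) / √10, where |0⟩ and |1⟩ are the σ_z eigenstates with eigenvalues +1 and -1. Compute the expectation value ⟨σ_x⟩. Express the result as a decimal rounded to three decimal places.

0.600

⟨σ_x⟩ = 2 Re(a* b)/(|a|²+|b|²) with a = 1, b = 3.
a* b = 3, so ⟨σ_x⟩ = 6/10.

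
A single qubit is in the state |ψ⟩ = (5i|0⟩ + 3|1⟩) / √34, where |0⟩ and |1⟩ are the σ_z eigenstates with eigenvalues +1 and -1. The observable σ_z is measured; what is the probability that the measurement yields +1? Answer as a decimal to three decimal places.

0.735

The +1 outcome corresponds to |0⟩. Its amplitude in |ψ⟩ is 5i/√34.
P = |5i|² / 34 = 25/34.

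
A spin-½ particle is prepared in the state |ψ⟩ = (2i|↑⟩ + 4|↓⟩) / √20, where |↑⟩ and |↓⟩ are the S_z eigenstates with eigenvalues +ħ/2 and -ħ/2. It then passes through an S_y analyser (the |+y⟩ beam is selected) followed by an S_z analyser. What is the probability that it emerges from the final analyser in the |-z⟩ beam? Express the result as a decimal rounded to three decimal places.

0.050

First analyser (S_y): P(|+y⟩) = |⟨+y|ψ⟩|² = 4/40.
After stage 1 the state is |+y⟩; P(|-z⟩) = |⟨-z|+y⟩|² = 1/2.
Joint probability = 4/40 × 1/2 = 0.050.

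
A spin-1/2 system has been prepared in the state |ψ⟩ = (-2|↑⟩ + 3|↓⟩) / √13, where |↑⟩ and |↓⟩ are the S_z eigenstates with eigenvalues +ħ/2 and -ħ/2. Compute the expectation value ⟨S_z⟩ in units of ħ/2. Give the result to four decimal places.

⟨σ_z⟩ = |a|² - |b|² divided by |a|²+|b|², with a, b the |↑⟩, |↓⟩ amplitudes.
= (4 - 9)/13 = -5/13.
⟨S_z⟩ = (ħ/2)·⟨σ_z⟩.

-0.3846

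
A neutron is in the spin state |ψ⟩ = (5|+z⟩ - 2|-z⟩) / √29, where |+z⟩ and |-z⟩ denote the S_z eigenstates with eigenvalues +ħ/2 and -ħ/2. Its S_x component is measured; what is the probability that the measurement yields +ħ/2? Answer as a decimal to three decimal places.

|+x⟩ = (|+z⟩ + |-z⟩)/√2, so ⟨+x|ψ⟩ = (3) / (√2·√29).
P = |3|² / 58 = 9/58.

0.155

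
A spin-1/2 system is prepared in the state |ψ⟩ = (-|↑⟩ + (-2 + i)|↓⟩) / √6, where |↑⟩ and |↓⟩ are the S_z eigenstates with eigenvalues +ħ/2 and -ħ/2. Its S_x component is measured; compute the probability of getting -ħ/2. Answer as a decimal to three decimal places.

0.167

|-x⟩ = (|↑⟩ - |↓⟩)/√2, so ⟨-x|ψ⟩ = (1 - i) / (√2·√6).
P = |1 - i|² / 12 = 2/12.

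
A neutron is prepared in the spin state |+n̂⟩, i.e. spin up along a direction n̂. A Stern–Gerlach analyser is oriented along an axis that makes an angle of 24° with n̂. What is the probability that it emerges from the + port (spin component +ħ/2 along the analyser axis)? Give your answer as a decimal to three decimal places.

0.957

For spin-½, the probability of finding spin-up along an axis at angle θ to the initial spin direction is cos²(θ/2); spin-down is sin²(θ/2).
θ = 24°, so P = cos²(12°) ≈ 0.957.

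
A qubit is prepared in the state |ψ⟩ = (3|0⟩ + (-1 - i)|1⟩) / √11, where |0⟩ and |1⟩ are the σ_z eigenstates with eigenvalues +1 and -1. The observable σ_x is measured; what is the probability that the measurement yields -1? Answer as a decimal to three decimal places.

|-x⟩ = (|0⟩ - |1⟩)/√2, so ⟨-x|ψ⟩ = (4 + i) / (√2·√11).
P = |4 + i|² / 22 = 17/22.

0.773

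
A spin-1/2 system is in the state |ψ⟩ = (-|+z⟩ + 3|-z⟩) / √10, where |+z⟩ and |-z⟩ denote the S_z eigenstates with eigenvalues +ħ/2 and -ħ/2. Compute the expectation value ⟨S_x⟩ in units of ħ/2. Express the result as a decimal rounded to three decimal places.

⟨σ_x⟩ = 2 Re(a* b)/(|a|²+|b|²) with a = -1, b = 3.
a* b = -3, so ⟨σ_x⟩ = -6/10.
⟨S_x⟩ = (ħ/2)·⟨σ_x⟩.

-0.600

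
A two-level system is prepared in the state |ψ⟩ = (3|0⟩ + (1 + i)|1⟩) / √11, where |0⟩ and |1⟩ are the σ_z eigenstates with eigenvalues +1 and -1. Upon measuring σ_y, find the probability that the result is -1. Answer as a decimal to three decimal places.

0.227

|-y⟩ = (|0⟩ - i|1⟩)/√2, so ⟨-y|ψ⟩ = (2 + i) / (√2·√11).
P = |2 + i|² / 22 = 5/22.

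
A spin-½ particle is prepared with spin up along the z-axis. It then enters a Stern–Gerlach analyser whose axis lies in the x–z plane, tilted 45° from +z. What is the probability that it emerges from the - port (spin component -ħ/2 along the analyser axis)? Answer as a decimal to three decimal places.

0.146

For spin-½, the probability of finding spin-up along an axis at angle θ to the initial spin direction is cos²(θ/2); spin-down is sin²(θ/2).
θ = 45°, so P = sin²(22.5°) ≈ 0.146.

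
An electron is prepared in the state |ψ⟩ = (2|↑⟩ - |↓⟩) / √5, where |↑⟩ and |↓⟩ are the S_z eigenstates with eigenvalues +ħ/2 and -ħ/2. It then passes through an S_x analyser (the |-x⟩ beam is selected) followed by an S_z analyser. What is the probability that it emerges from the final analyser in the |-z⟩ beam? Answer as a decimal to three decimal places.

0.450

First analyser (S_x): P(|-x⟩) = |⟨-x|ψ⟩|² = 9/10.
After stage 1 the state is |-x⟩; P(|-z⟩) = |⟨-z|-x⟩|² = 1/2.
Joint probability = 9/10 × 1/2 = 0.450.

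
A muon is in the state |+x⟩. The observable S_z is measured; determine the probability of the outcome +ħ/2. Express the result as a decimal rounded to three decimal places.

0.500

In the S_z basis, |+x⟩ = (|+z⟩ + |-z⟩)/√2 and |+z⟩ = |+z⟩.
|⟨+z|+x⟩|² = 1/2.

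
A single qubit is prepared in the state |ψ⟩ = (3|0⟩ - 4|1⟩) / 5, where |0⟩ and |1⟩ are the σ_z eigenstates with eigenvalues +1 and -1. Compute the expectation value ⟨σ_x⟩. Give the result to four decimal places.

-0.9600

⟨σ_x⟩ = 2 Re(a* b)/(|a|²+|b|²) with a = 3, b = -4.
a* b = -12, so ⟨σ_x⟩ = -24/25.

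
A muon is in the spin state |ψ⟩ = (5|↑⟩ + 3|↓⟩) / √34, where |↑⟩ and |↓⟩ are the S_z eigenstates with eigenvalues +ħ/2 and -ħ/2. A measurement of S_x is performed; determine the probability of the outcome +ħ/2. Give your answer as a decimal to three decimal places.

|+x⟩ = (|↑⟩ + |↓⟩)/√2, so ⟨+x|ψ⟩ = (8) / (√2·√34).
P = |8|² / 68 = 64/68.

0.941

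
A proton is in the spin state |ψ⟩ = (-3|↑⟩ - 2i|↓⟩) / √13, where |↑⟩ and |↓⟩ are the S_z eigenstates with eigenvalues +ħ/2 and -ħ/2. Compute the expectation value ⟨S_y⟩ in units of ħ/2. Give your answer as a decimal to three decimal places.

⟨σ_y⟩ = 2 Im(a* b)/(|a|²+|b|²) with a = -3, b = -2i.
a* b = 6i, so ⟨σ_y⟩ = 12/13.
⟨S_y⟩ = (ħ/2)·⟨σ_y⟩.

0.923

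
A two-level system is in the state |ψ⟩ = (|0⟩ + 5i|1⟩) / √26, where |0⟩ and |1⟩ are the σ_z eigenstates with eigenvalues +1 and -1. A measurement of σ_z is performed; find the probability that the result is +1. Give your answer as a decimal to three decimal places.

The +1 outcome corresponds to |0⟩. Its amplitude in |ψ⟩ is 1/√26.
P = |1|² / 26 = 1/26.

0.038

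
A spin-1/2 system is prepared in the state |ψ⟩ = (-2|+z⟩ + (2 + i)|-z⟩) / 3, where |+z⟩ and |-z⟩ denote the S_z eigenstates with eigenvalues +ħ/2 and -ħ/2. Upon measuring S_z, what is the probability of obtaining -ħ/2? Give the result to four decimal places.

The -ħ/2 outcome corresponds to |-z⟩. Its amplitude in |ψ⟩ is (2 + i)/3.
P = |2 + i|² / 9 = 5/9.

0.5556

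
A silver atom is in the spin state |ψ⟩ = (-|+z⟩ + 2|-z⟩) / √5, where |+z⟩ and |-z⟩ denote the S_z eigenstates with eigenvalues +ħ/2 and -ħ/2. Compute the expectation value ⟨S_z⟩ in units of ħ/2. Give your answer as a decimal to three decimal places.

⟨σ_z⟩ = |a|² - |b|² divided by |a|²+|b|², with a, b the |+z⟩, |-z⟩ amplitudes.
= (1 - 4)/5 = -3/5.
⟨S_z⟩ = (ħ/2)·⟨σ_z⟩.

-0.600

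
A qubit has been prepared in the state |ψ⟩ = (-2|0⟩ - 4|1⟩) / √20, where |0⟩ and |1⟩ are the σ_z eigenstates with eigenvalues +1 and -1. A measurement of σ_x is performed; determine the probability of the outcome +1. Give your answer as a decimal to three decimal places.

|+x⟩ = (|0⟩ + |1⟩)/√2, so ⟨+x|ψ⟩ = (-6) / (√2·√20).
P = |-6|² / 40 = 36/40.

0.900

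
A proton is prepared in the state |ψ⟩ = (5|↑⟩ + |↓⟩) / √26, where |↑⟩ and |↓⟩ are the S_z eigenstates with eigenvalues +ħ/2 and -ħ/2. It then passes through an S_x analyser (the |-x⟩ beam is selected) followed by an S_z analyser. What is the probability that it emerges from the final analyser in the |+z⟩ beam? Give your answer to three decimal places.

0.154

First analyser (S_x): P(|-x⟩) = |⟨-x|ψ⟩|² = 16/52.
After stage 1 the state is |-x⟩; P(|+z⟩) = |⟨+z|-x⟩|² = 1/2.
Joint probability = 16/52 × 1/2 = 0.154.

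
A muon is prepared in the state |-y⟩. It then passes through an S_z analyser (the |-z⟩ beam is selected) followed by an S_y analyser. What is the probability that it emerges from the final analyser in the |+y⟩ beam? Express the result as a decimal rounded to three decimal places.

First analyser (S_z): from |-y⟩, P(|-z⟩) = 1/2.
After stage 1 the state is |-z⟩; P(|+y⟩) = |⟨+y|-z⟩|² = 1/2.
Joint probability = 1/2 × 1/2 = 0.250.

0.250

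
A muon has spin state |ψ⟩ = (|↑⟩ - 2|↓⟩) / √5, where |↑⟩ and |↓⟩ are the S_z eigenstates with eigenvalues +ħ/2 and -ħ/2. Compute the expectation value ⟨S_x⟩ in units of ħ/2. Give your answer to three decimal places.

-0.800

⟨σ_x⟩ = 2 Re(a* b)/(|a|²+|b|²) with a = 1, b = -2.
a* b = -2, so ⟨σ_x⟩ = -4/5.
⟨S_x⟩ = (ħ/2)·⟨σ_x⟩.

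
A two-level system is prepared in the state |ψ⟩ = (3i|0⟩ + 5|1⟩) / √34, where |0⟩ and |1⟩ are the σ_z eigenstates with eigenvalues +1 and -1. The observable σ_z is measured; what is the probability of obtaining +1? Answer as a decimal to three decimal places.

The +1 outcome corresponds to |0⟩. Its amplitude in |ψ⟩ is 3i/√34.
P = |3i|² / 34 = 9/34.

0.265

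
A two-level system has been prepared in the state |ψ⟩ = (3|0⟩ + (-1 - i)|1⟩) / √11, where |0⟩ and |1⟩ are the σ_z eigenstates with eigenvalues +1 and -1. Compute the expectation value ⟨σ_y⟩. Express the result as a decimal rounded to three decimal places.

⟨σ_y⟩ = 2 Im(a* b)/(|a|²+|b|²) with a = 3, b = (-1 - i).
a* b = (-3 - 3i), so ⟨σ_y⟩ = -6/11.

-0.545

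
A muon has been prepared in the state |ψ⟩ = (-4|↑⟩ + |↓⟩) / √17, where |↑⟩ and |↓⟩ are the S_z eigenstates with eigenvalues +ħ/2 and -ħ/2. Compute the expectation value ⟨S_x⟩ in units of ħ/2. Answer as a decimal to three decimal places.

⟨σ_x⟩ = 2 Re(a* b)/(|a|²+|b|²) with a = -4, b = 1.
a* b = -4, so ⟨σ_x⟩ = -8/17.
⟨S_x⟩ = (ħ/2)·⟨σ_x⟩.

-0.471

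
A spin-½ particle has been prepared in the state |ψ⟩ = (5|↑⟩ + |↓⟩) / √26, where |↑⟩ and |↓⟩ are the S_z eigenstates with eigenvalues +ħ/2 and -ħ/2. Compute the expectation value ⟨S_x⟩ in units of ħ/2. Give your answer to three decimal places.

0.385

⟨σ_x⟩ = 2 Re(a* b)/(|a|²+|b|²) with a = 5, b = 1.
a* b = 5, so ⟨σ_x⟩ = 10/26.
⟨S_x⟩ = (ħ/2)·⟨σ_x⟩.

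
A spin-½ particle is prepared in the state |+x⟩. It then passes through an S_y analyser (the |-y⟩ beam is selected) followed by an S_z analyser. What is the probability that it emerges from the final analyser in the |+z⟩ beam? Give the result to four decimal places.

First analyser (S_y): from |+x⟩, P(|-y⟩) = 1/2.
After stage 1 the state is |-y⟩; P(|+z⟩) = |⟨+z|-y⟩|² = 1/2.
Joint probability = 1/2 × 1/2 = 0.2500.

0.2500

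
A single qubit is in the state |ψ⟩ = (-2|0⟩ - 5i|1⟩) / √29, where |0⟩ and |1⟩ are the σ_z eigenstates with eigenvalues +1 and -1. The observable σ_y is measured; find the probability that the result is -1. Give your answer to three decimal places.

|-y⟩ = (|0⟩ - i|1⟩)/√2, so ⟨-y|ψ⟩ = (3) / (√2·√29).
P = |3|² / 58 = 9/58.

0.155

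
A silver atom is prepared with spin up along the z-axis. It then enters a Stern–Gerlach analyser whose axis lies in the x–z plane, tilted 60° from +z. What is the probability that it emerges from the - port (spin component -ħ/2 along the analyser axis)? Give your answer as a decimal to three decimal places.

0.250

For spin-½, the probability of finding spin-up along an axis at angle θ to the initial spin direction is cos²(θ/2); spin-down is sin²(θ/2).
θ = 60°, so P = sin²(30°) ≈ 0.250.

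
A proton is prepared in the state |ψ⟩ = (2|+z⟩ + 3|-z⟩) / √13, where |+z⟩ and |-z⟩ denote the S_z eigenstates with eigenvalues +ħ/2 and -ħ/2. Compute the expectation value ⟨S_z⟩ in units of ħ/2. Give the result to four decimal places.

⟨σ_z⟩ = |a|² - |b|² divided by |a|²+|b|², with a, b the |+z⟩, |-z⟩ amplitudes.
= (4 - 9)/13 = -5/13.
⟨S_z⟩ = (ħ/2)·⟨σ_z⟩.

-0.3846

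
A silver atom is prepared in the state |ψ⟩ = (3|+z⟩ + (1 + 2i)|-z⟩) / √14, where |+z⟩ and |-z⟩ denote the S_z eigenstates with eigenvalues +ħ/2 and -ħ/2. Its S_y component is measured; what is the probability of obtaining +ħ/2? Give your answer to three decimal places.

0.929

|+y⟩ = (|+z⟩ + i|-z⟩)/√2, so ⟨+y|ψ⟩ = (5 - i) / (√2·√14).
P = |5 - i|² / 28 = 26/28.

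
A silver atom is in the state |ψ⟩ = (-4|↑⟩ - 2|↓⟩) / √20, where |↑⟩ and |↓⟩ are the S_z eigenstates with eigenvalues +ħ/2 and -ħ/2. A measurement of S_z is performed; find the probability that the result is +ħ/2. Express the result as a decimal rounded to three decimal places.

0.800

The +ħ/2 outcome corresponds to |↑⟩. Its amplitude in |ψ⟩ is -4/√20.
P = |-4|² / 20 = 16/20.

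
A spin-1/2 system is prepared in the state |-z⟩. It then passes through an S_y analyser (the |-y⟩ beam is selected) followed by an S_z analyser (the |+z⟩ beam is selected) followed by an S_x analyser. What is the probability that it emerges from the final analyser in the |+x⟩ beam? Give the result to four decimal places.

First analyser (S_y): from |-z⟩, P(|-y⟩) = 1/2.
After stage 1 the state is |-y⟩; P(|+z⟩) = |⟨+z|-y⟩|² = 1/2.
After stage 2 the state is |+z⟩; P(|+x⟩) = |⟨+x|+z⟩|² = 1/2.
Joint probability = 1/2 × 1/2 × 1/2 = 0.1250.

0.1250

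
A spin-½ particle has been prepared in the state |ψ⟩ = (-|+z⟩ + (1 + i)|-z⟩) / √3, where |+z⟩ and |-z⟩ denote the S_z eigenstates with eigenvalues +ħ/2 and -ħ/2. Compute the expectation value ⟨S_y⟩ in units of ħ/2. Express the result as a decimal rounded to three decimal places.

⟨σ_y⟩ = 2 Im(a* b)/(|a|²+|b|²) with a = -1, b = (1 + i).
a* b = (-1 - i), so ⟨σ_y⟩ = -2/3.
⟨S_y⟩ = (ħ/2)·⟨σ_y⟩.

-0.667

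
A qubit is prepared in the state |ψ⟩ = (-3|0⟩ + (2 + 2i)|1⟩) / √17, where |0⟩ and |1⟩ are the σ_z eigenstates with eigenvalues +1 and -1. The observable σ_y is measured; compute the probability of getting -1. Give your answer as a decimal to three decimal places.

0.853

|-y⟩ = (|0⟩ - i|1⟩)/√2, so ⟨-y|ψ⟩ = (-5 + 2i) / (√2·√17).
P = |-5 + 2i|² / 34 = 29/34.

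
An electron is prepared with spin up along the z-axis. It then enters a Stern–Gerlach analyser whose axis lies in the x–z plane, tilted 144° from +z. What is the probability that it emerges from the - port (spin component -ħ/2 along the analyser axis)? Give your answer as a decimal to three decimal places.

For spin-½, the probability of finding spin-up along an axis at angle θ to the initial spin direction is cos²(θ/2); spin-down is sin²(θ/2).
θ = 144°, so P = sin²(72°) ≈ 0.905.

0.905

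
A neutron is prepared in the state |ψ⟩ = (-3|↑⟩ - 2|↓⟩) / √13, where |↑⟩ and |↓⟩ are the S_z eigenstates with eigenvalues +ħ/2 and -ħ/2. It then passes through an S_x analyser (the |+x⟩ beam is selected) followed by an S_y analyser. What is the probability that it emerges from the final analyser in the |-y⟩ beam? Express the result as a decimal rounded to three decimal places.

First analyser (S_x): P(|+x⟩) = |⟨+x|ψ⟩|² = 25/26.
After stage 1 the state is |+x⟩; P(|-y⟩) = |⟨-y|+x⟩|² = 1/2.
Joint probability = 25/26 × 1/2 = 0.481.

0.481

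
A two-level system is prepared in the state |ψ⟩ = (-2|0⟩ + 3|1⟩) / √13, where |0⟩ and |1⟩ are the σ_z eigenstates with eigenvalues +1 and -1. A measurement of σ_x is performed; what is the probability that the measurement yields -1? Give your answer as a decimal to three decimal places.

|-x⟩ = (|0⟩ - |1⟩)/√2, so ⟨-x|ψ⟩ = (-5) / (√2·√13).
P = |-5|² / 26 = 25/26.

0.962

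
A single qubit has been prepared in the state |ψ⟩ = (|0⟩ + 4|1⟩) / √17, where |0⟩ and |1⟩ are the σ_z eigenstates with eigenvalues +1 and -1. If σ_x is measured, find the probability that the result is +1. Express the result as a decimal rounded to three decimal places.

0.735

|+x⟩ = (|0⟩ + |1⟩)/√2, so ⟨+x|ψ⟩ = (5) / (√2·√17).
P = |5|² / 34 = 25/34.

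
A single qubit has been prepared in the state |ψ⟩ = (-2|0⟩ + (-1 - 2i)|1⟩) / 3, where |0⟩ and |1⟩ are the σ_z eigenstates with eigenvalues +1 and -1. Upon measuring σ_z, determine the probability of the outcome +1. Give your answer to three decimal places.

0.444

The +1 outcome corresponds to |0⟩. Its amplitude in |ψ⟩ is -2/3.
P = |-2|² / 9 = 4/9.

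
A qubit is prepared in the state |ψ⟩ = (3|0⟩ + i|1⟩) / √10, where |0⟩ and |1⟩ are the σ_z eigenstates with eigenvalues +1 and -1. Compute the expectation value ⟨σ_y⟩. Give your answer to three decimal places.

0.600

⟨σ_y⟩ = 2 Im(a* b)/(|a|²+|b|²) with a = 3, b = i.
a* b = 3i, so ⟨σ_y⟩ = 6/10.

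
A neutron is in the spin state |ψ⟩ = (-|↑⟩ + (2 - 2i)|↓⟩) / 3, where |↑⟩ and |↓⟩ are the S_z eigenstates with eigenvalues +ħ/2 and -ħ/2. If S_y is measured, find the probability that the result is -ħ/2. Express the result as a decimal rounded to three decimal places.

|-y⟩ = (|↑⟩ - i|↓⟩)/√2, so ⟨-y|ψ⟩ = (1 + 2i) / (√2·3).
P = |1 + 2i|² / 18 = 5/18.

0.278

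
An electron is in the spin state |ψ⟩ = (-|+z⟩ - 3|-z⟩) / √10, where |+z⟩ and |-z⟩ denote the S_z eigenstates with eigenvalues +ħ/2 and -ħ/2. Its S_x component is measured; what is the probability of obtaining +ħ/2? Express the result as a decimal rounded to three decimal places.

|+x⟩ = (|+z⟩ + |-z⟩)/√2, so ⟨+x|ψ⟩ = (-4) / (√2·√10).
P = |-4|² / 20 = 16/20.

0.800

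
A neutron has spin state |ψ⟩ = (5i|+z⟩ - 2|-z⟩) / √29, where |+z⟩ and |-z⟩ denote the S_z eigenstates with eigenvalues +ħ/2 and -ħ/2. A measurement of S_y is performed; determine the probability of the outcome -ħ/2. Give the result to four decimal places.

0.1552

|-y⟩ = (|+z⟩ - i|-z⟩)/√2, so ⟨-y|ψ⟩ = (3i) / (√2·√29).
P = |3i|² / 58 = 9/58.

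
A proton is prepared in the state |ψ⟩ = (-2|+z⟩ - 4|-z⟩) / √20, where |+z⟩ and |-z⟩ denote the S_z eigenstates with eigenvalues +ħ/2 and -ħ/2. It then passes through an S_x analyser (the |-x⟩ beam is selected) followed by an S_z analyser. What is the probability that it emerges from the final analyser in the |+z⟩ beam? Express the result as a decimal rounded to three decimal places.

First analyser (S_x): P(|-x⟩) = |⟨-x|ψ⟩|² = 4/40.
After stage 1 the state is |-x⟩; P(|+z⟩) = |⟨+z|-x⟩|² = 1/2.
Joint probability = 4/40 × 1/2 = 0.050.

0.050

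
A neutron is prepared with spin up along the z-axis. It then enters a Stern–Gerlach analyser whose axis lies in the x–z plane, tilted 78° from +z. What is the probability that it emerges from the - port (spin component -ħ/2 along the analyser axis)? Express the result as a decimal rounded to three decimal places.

0.396

For spin-½, the probability of finding spin-up along an axis at angle θ to the initial spin direction is cos²(θ/2); spin-down is sin²(θ/2).
θ = 78°, so P = sin²(39°) ≈ 0.396.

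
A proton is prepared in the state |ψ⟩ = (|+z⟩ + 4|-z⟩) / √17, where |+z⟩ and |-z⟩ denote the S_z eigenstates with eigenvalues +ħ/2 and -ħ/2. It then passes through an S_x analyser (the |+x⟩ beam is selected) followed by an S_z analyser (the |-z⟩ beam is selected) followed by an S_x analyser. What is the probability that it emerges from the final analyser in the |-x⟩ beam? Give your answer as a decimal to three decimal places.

0.184

First analyser (S_x): P(|+x⟩) = |⟨+x|ψ⟩|² = 25/34.
After stage 1 the state is |+x⟩; P(|-z⟩) = |⟨-z|+x⟩|² = 1/2.
After stage 2 the state is |-z⟩; P(|-x⟩) = |⟨-x|-z⟩|² = 1/2.
Joint probability = 25/34 × 1/2 × 1/2 = 0.184.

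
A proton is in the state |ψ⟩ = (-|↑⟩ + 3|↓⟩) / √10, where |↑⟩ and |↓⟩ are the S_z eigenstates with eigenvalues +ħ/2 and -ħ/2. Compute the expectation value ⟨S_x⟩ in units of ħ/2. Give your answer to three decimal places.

-0.600

⟨σ_x⟩ = 2 Re(a* b)/(|a|²+|b|²) with a = -1, b = 3.
a* b = -3, so ⟨σ_x⟩ = -6/10.
⟨S_x⟩ = (ħ/2)·⟨σ_x⟩.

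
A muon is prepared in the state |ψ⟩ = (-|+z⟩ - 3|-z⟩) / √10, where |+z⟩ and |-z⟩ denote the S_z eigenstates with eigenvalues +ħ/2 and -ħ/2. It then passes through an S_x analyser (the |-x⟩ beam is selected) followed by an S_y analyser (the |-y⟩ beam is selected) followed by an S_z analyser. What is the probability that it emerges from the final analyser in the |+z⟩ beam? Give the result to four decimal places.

First analyser (S_x): P(|-x⟩) = |⟨-x|ψ⟩|² = 4/20.
After stage 1 the state is |-x⟩; P(|-y⟩) = |⟨-y|-x⟩|² = 1/2.
After stage 2 the state is |-y⟩; P(|+z⟩) = |⟨+z|-y⟩|² = 1/2.
Joint probability = 4/20 × 1/2 × 1/2 = 0.0500.

0.0500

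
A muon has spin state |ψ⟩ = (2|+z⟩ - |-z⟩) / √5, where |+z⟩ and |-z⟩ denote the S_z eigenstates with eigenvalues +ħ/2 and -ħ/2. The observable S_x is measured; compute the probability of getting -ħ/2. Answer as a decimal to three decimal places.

0.900

|-x⟩ = (|+z⟩ - |-z⟩)/√2, so ⟨-x|ψ⟩ = (3) / (√2·√5).
P = |3|² / 10 = 9/10.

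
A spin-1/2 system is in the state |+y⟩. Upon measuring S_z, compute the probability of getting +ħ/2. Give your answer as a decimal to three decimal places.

0.500

In the S_z basis, |+y⟩ = (|+z⟩ + i|-z⟩)/√2 and |+z⟩ = |+z⟩.
|⟨+z|+y⟩|² = 1/2.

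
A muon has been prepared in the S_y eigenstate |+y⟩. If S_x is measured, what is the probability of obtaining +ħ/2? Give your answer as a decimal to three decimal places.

In the S_z basis, |+y⟩ = (|+z⟩ + i|-z⟩)/√2 and |+x⟩ = (|+z⟩ + |-z⟩)/√2.
|⟨+x|+y⟩|² = 1/2.

0.500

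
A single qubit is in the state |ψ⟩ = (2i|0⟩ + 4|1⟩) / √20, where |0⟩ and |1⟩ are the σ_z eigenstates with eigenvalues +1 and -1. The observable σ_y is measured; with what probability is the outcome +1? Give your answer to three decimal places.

|+y⟩ = (|0⟩ + i|1⟩)/√2, so ⟨+y|ψ⟩ = (-2i) / (√2·√20).
P = |-2i|² / 40 = 4/40.

0.100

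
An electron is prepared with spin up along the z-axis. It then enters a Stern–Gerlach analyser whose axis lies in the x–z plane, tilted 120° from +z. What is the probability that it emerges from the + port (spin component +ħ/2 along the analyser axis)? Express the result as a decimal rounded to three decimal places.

For spin-½, the probability of finding spin-up along an axis at angle θ to the initial spin direction is cos²(θ/2); spin-down is sin²(θ/2).
θ = 120°, so P = cos²(60°) ≈ 0.250.

0.250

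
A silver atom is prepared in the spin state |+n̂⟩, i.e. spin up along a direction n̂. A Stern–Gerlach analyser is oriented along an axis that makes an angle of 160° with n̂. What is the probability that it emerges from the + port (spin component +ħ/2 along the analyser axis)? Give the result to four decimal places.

0.0302

For spin-½, the probability of finding spin-up along an axis at angle θ to the initial spin direction is cos²(θ/2); spin-down is sin²(θ/2).
θ = 160°, so P = cos²(80°) ≈ 0.0302.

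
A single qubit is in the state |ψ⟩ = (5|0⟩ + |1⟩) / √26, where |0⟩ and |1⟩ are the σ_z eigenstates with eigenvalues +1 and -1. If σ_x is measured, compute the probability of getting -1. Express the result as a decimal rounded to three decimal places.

0.308

|-x⟩ = (|0⟩ - |1⟩)/√2, so ⟨-x|ψ⟩ = (4) / (√2·√26).
P = |4|² / 52 = 16/52.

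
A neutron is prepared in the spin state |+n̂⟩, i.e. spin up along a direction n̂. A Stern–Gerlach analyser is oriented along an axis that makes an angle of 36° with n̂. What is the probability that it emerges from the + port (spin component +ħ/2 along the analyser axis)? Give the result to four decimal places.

0.9045

For spin-½, the probability of finding spin-up along an axis at angle θ to the initial spin direction is cos²(θ/2); spin-down is sin²(θ/2).
θ = 36°, so P = cos²(18°) ≈ 0.9045.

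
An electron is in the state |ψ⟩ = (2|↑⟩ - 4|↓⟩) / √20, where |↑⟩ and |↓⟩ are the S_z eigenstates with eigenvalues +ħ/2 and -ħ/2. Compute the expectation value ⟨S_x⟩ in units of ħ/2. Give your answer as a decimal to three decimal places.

⟨σ_x⟩ = 2 Re(a* b)/(|a|²+|b|²) with a = 2, b = -4.
a* b = -8, so ⟨σ_x⟩ = -16/20.
⟨S_x⟩ = (ħ/2)·⟨σ_x⟩.

-0.800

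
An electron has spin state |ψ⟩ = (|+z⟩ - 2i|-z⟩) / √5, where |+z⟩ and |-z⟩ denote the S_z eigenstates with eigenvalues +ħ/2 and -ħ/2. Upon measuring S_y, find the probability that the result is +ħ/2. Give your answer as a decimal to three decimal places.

0.100

|+y⟩ = (|+z⟩ + i|-z⟩)/√2, so ⟨+y|ψ⟩ = (-1) / (√2·√5).
P = |-1|² / 10 = 1/10.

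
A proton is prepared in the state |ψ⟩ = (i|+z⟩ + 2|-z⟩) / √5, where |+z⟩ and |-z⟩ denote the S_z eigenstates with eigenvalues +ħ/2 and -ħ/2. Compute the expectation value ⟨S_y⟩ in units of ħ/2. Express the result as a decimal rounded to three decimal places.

⟨σ_y⟩ = 2 Im(a* b)/(|a|²+|b|²) with a = i, b = 2.
a* b = -2i, so ⟨σ_y⟩ = -4/5.
⟨S_y⟩ = (ħ/2)·⟨σ_y⟩.

-0.800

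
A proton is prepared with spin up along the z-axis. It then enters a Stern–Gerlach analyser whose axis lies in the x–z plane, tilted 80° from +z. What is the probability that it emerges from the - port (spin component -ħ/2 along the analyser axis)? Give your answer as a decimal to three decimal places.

0.413

For spin-½, the probability of finding spin-up along an axis at angle θ to the initial spin direction is cos²(θ/2); spin-down is sin²(θ/2).
θ = 80°, so P = sin²(40°) ≈ 0.413.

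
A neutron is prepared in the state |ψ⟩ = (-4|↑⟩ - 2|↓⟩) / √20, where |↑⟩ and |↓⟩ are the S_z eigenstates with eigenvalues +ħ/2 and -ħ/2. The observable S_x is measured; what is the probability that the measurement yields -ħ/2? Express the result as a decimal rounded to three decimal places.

|-x⟩ = (|↑⟩ - |↓⟩)/√2, so ⟨-x|ψ⟩ = (-2) / (√2·√20).
P = |-2|² / 40 = 4/40.

0.100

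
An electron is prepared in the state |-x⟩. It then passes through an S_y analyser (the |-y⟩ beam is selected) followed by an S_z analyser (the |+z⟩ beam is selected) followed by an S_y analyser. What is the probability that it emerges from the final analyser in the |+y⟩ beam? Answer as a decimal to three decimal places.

First analyser (S_y): from |-x⟩, P(|-y⟩) = 1/2.
After stage 1 the state is |-y⟩; P(|+z⟩) = |⟨+z|-y⟩|² = 1/2.
After stage 2 the state is |+z⟩; P(|+y⟩) = |⟨+y|+z⟩|² = 1/2.
Joint probability = 1/2 × 1/2 × 1/2 = 0.125.

0.125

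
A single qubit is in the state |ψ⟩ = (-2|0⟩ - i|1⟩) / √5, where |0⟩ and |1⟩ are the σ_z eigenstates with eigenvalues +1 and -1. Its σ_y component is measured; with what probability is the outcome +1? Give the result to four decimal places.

0.9000

|+y⟩ = (|0⟩ + i|1⟩)/√2, so ⟨+y|ψ⟩ = (-3) / (√2·√5).
P = |-3|² / 10 = 9/10.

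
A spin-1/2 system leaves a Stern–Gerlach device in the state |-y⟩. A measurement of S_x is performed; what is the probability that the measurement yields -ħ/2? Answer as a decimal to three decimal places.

In the S_z basis, |-y⟩ = (|+z⟩ - i|-z⟩)/√2 and |-x⟩ = (|+z⟩ - |-z⟩)/√2.
|⟨-x|-y⟩|² = 1/2.

0.500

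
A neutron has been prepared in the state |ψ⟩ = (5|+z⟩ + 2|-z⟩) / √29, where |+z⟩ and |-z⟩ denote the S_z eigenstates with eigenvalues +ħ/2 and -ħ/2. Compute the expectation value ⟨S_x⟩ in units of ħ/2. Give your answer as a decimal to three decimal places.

⟨σ_x⟩ = 2 Re(a* b)/(|a|²+|b|²) with a = 5, b = 2.
a* b = 10, so ⟨σ_x⟩ = 20/29.
⟨S_x⟩ = (ħ/2)·⟨σ_x⟩.

0.690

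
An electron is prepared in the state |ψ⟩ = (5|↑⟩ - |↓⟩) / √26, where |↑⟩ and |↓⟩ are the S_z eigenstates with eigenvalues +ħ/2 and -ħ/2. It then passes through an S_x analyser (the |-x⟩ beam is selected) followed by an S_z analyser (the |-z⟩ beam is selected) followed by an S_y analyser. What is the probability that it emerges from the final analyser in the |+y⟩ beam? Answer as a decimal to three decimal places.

0.173

First analyser (S_x): P(|-x⟩) = |⟨-x|ψ⟩|² = 36/52.
After stage 1 the state is |-x⟩; P(|-z⟩) = |⟨-z|-x⟩|² = 1/2.
After stage 2 the state is |-z⟩; P(|+y⟩) = |⟨+y|-z⟩|² = 1/2.
Joint probability = 36/52 × 1/2 × 1/2 = 0.173.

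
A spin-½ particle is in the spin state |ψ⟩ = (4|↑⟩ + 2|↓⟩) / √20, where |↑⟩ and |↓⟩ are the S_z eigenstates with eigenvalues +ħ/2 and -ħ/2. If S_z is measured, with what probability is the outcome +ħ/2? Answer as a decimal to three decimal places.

0.800

The +ħ/2 outcome corresponds to |↑⟩. Its amplitude in |ψ⟩ is 4/√20.
P = |4|² / 20 = 16/20.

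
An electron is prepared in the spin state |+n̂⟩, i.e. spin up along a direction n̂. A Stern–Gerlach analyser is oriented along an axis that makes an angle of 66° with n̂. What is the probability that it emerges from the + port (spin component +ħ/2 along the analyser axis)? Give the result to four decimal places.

0.7034

For spin-½, the probability of finding spin-up along an axis at angle θ to the initial spin direction is cos²(θ/2); spin-down is sin²(θ/2).
θ = 66°, so P = cos²(33°) ≈ 0.7034.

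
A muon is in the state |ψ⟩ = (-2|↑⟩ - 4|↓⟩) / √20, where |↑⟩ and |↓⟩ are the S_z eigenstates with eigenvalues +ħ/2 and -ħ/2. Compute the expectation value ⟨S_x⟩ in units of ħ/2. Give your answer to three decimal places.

0.800

⟨σ_x⟩ = 2 Re(a* b)/(|a|²+|b|²) with a = -2, b = -4.
a* b = 8, so ⟨σ_x⟩ = 16/20.
⟨S_x⟩ = (ħ/2)·⟨σ_x⟩.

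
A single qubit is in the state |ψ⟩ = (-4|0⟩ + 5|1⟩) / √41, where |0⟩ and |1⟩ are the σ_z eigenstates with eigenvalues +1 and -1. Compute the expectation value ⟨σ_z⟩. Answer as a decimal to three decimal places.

-0.220

⟨σ_z⟩ = |a|² - |b|² divided by |a|²+|b|², with a, b the |0⟩, |1⟩ amplitudes.
= (16 - 25)/41 = -9/41.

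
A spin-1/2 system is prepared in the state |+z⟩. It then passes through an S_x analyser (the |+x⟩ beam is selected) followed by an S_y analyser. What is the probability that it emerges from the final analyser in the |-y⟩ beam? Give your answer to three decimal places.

0.250

First analyser (S_x): from |+z⟩, P(|+x⟩) = 1/2.
After stage 1 the state is |+x⟩; P(|-y⟩) = |⟨-y|+x⟩|² = 1/2.
Joint probability = 1/2 × 1/2 = 0.250.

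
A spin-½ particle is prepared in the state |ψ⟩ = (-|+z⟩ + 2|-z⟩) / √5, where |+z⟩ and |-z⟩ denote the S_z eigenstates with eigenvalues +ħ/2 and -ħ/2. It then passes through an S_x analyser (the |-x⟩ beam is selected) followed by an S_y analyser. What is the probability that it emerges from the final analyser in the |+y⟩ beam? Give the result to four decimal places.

First analyser (S_x): P(|-x⟩) = |⟨-x|ψ⟩|² = 9/10.
After stage 1 the state is |-x⟩; P(|+y⟩) = |⟨+y|-x⟩|² = 1/2.
Joint probability = 9/10 × 1/2 = 0.4500.

0.4500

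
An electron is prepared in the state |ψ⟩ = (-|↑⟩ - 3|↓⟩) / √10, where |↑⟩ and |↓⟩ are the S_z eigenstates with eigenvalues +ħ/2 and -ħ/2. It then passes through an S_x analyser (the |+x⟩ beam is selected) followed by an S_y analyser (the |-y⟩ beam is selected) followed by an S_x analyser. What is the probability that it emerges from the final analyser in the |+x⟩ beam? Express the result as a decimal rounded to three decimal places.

0.200

First analyser (S_x): P(|+x⟩) = |⟨+x|ψ⟩|² = 16/20.
After stage 1 the state is |+x⟩; P(|-y⟩) = |⟨-y|+x⟩|² = 1/2.
After stage 2 the state is |-y⟩; P(|+x⟩) = |⟨+x|-y⟩|² = 1/2.
Joint probability = 16/20 × 1/2 × 1/2 = 0.200.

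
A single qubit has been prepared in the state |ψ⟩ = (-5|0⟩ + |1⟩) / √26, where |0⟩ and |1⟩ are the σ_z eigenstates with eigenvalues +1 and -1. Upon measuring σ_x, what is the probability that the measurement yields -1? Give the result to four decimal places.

0.6923

|-x⟩ = (|0⟩ - |1⟩)/√2, so ⟨-x|ψ⟩ = (-6) / (√2·√26).
P = |-6|² / 52 = 36/52.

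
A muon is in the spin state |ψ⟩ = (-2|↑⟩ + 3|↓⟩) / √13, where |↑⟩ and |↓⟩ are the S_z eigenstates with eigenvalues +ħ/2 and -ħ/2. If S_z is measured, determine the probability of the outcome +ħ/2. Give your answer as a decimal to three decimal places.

The +ħ/2 outcome corresponds to |↑⟩. Its amplitude in |ψ⟩ is -2/√13.
P = |-2|² / 13 = 4/13.

0.308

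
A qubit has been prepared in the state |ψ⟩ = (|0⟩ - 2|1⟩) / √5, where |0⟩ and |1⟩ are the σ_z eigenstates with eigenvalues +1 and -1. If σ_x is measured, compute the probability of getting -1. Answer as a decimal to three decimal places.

|-x⟩ = (|0⟩ - |1⟩)/√2, so ⟨-x|ψ⟩ = (3) / (√2·√5).
P = |3|² / 10 = 9/10.

0.900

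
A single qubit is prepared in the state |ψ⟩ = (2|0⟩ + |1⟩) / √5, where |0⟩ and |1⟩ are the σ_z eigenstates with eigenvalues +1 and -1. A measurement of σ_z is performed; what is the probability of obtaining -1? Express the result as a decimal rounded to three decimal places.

0.200

The -1 outcome corresponds to |1⟩. Its amplitude in |ψ⟩ is 1/√5.
P = |1|² / 5 = 1/5.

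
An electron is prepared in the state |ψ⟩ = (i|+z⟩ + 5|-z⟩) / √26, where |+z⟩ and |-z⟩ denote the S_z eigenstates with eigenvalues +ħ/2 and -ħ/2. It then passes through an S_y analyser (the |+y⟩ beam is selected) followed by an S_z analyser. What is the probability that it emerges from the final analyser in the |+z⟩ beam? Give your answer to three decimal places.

0.154

First analyser (S_y): P(|+y⟩) = |⟨+y|ψ⟩|² = 16/52.
After stage 1 the state is |+y⟩; P(|+z⟩) = |⟨+z|+y⟩|² = 1/2.
Joint probability = 16/52 × 1/2 = 0.154.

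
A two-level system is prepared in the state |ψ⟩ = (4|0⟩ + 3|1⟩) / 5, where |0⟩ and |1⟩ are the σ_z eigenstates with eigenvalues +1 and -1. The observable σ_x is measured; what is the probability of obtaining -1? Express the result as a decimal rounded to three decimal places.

|-x⟩ = (|0⟩ - |1⟩)/√2, so ⟨-x|ψ⟩ = (1) / (√2·5).
P = |1|² / 50 = 1/50.

0.020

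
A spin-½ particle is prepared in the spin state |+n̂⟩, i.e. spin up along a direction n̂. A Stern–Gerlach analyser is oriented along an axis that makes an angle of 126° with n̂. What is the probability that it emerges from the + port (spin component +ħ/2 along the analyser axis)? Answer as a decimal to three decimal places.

For spin-½, the probability of finding spin-up along an axis at angle θ to the initial spin direction is cos²(θ/2); spin-down is sin²(θ/2).
θ = 126°, so P = cos²(63°) ≈ 0.206.

0.206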